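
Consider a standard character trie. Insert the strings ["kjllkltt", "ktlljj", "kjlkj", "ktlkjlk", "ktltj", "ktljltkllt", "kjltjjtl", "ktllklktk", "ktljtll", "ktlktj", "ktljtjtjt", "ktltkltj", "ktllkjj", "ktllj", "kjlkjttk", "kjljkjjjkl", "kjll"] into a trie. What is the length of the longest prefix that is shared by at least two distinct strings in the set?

Look for the deepest trie node that still has at least two words in its subtree.
"kjlkj" and "kjlkjttk" agree on "kjlkj" (5 characters) before diverging; nothing deeper is shared.
Longest shared-prefix length: 5

5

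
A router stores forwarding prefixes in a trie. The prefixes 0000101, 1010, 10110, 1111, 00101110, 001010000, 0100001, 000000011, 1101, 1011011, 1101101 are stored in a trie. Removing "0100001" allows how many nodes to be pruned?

6

A node on "0100001"'s path can go only if nothing else ends at it or branches off below it.
The suffix "100001" (6 nodes) is used only by "0100001"; the node for "0" still has the child "0", so pruning stops there.
Nodes removed: 6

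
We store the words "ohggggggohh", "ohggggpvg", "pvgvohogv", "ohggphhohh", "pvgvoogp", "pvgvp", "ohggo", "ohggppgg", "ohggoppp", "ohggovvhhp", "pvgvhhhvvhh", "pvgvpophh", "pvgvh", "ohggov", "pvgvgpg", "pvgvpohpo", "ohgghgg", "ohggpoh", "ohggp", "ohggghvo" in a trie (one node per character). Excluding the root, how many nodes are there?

70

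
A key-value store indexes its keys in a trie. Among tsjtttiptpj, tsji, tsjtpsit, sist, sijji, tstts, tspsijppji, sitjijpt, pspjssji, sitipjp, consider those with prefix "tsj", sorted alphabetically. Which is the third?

DFS of the "tsj" subtree visits, in order: "tsji", "tsjtpsit", "tsjtttiptpj"
Position 3: tsjtttiptpj

tsjtttiptpj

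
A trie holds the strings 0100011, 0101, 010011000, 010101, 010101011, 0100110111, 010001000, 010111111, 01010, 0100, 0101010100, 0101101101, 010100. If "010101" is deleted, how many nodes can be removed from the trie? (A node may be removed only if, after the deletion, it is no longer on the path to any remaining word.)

0

Walk "010101" from the leaf back toward the root, removing each node that no remaining word uses.
Every node on "010101" is still needed (e.g. by "010101011"), so nothing is freed.
Nodes removed: 0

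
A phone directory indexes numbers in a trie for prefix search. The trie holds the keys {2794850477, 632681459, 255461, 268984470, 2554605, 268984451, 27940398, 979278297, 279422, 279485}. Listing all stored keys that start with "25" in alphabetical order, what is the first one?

DFS of the "25" subtree visits, in order: "2554605", "255461"
The 1st is 2554605.

2554605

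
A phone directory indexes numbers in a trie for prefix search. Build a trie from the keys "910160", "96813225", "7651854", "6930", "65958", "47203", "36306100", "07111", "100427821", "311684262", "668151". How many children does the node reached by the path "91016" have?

Follow the path "91016" to its node, then look at its outgoing edges.
Characters that immediately follow "91016" among the stored strings: {0}.
That node has 1 child edge.

1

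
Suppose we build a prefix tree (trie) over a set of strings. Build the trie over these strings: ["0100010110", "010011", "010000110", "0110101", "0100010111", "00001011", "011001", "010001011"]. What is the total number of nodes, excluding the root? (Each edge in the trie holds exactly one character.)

Insert word by word; a character creates a node only if that edge doesn't already exist:
  "0100010110" → 10 new (0, 1, 0, 0, 0, 1, 0, 1, 1, 0)
  "010011" → prefix "0100" already present; 2 new (1, 1)
  "010000110" → prefix "01000" already present; 4 new (0, 1, 1, 0)
  "0110101" → prefix "01" already present; 5 new (1, 0, 1, 0, 1)
  "0100010111" → prefix "010001011" already present; 1 new (1)
  "00001011" → prefix "0" already present; 7 new (0, 0, 0, 1, 0, 1, 1)
  "011001" → prefix "0110" already present; 2 new (0, 1)
  "010001011" → prefix "010001011" already present; 0 new (none)
Total nodes = 10 + 2 + 4 + 5 + 1 + 7 + 2 + 0 = 31

31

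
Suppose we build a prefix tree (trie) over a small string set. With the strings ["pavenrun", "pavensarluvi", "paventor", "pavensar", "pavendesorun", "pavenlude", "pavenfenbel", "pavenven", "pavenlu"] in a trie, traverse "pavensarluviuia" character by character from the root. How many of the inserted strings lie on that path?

Walk "pavensarluviuia" from the root; an end-of-word marker is hit whenever a stored word is a prefix of "pavensarluviuia".
Prefixes of the query that are stored words: "pavensar", "pavensarluvi"
Count: 2

2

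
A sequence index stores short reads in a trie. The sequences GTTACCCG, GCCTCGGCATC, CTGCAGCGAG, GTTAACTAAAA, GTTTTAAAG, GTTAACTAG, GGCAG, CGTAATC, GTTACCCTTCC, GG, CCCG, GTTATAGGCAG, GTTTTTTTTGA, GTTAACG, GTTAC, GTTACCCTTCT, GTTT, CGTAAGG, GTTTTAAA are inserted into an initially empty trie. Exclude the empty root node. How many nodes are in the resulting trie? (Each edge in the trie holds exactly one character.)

76

Count nodes per top-level branch (shared prefixes stored once):
  'C'-branch (CCCG, CGTAAGG, CGTAATC, CTGCAGCGAG): 21 nodes
  'G'-branch (GCCTCGGCATC, GG, GGCAG, GTTAACG, GTTAACTAAAA, GTTAACTAG, GTTAC, GTTACCCG, GTTACCCTTCC, GTTACCCTTCT, GTTATAGGCAG, GTTT, GTTTTAAA, GTTTTAAAG, GTTTTTTTTGA): 55 nodes
Sum: 76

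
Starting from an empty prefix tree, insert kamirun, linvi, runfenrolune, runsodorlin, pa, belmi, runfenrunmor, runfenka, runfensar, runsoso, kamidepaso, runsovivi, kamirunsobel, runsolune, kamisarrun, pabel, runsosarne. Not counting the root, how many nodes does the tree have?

83

Count nodes per top-level branch (shared prefixes stored once):
  'b'-branch (belmi): 5 nodes
  'k'-branch (kamidepaso, kamirun, kamirunsobel, kamisarrun): 24 nodes
  'l'-branch (linvi): 5 nodes
  'p'-branch (pa, pabel): 5 nodes
  'r'-branch (runfenka, runfenrolune, runfenrunmor, runfensar, runsodorlin, runsolune, runsosarne, runsoso, runsovivi): 44 nodes
Sum: 83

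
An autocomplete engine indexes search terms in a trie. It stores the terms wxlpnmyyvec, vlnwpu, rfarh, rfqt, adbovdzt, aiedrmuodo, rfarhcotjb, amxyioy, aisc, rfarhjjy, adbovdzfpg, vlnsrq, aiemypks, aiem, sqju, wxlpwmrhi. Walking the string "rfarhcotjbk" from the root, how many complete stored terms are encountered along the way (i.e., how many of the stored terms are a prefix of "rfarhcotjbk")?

Walk "rfarhcotjbk" from the root; an end-of-word marker is hit whenever a stored word is a prefix of "rfarhcotjbk".
Prefixes of the query that are stored words: "rfarh", "rfarhcotjb"
Count: 2

2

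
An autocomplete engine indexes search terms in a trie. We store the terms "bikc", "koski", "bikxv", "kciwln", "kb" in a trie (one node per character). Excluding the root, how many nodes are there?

17

Count nodes per top-level branch (shared prefixes stored once):
  'b'-branch (bikc, bikxv): 6 nodes
  'k'-branch (kb, kciwln, koski): 11 nodes
Sum: 17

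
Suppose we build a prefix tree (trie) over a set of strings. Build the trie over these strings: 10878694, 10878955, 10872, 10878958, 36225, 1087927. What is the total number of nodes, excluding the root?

21

Trie structure (* marks end of a word):
(root)
├─ 1
│  └─ 0
│     └─ 8
│        └─ 7
│           ├─ 2 *
│           ├─ 8
│           │  ├─ 6
│           │  │  └─ 9
│           │  │     └─ 4 *
│           │  └─ 9
│           │     └─ 5
│           │        ├─ 5 *
│           │        └─ 8 *
│           └─ 9
│              └─ 2
│                 └─ 7 *
└─ 3
   └─ 6
      └─ 2
         └─ 2
            └─ 5 *
Counting every labelled node above: 21.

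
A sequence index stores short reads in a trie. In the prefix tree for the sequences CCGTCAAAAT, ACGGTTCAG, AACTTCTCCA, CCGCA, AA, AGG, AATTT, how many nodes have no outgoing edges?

A leaf is a node with no children — equivalently, the end of a word that is not a proper prefix of any other stored word.
Those words: "AACTTCTCCA", "AATTT", "ACGGTTCAG", "AGG", "CCGCA", "CCGTCAAAAT"
Leaf count: 6

6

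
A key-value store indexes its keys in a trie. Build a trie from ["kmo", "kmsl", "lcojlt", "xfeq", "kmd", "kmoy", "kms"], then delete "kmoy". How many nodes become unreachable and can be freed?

1

After clearing the end-marker at "kmoy", prune upward until reaching a node still needed by another word.
The suffix "y" (1 node) is used only by "kmoy"; "kmo" is itself a stored word, so pruning stops there.
Nodes removed: 1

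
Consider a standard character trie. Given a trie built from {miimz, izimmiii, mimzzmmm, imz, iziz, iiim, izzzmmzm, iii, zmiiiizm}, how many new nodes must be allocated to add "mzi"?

2

The longest prefix of "mzi" already in the trie is "m" (length 1).
So 3 − 1 = 2 new nodes.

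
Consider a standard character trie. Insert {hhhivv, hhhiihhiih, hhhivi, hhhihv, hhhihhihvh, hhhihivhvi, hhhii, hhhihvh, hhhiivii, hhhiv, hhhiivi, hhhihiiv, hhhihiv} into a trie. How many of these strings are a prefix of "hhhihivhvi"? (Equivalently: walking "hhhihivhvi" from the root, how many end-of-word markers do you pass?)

Traverse "hhhihivhvi" character by character; count nodes along the way that are marked as word ends.
Prefixes of the query that are stored words: "hhhihiv", "hhhihivhvi"
Count: 2

2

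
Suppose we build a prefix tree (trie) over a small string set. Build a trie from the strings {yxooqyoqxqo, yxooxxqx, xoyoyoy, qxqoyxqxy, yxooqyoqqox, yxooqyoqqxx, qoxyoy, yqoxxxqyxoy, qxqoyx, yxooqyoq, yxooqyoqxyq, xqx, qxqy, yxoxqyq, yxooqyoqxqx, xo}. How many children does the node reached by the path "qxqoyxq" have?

Follow the path "qxqoyxq" to its node, then look at its outgoing edges.
Distinct next characters after "qxqoyxq": x.
That node has 1 child edge.

1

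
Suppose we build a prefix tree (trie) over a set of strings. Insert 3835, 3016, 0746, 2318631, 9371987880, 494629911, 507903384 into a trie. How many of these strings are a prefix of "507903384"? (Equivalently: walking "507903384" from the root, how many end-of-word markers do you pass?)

Walk "507903384" from the root; an end-of-word marker is hit whenever a stored word is a prefix of "507903384".
Prefixes of the query that are stored words: "507903384"
Count: 1

1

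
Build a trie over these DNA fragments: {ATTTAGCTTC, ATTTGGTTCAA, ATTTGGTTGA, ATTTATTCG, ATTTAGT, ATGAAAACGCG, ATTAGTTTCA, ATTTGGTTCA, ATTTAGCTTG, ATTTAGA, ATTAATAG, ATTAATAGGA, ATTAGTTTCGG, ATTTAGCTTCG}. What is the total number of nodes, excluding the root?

51

Insert word by word; a character creates a node only if that edge doesn't already exist:
  "ATTTAGCTTC" → 10 new (A, T, T, T, A, G, C, T, T, C)
  "ATTTGGTTCAA" → prefix "ATTT" already present; 7 new (G, G, T, T, C, A, A)
  "ATTTGGTTGA" → prefix "ATTTGGTT" already present; 2 new (G, A)
  "ATTTATTCG" → prefix "ATTTA" already present; 4 new (T, T, C, G)
  "ATTTAGT" → prefix "ATTTAG" already present; 1 new (T)
  "ATGAAAACGCG" → prefix "AT" already present; 9 new (G, A, A, A, A, C, G, C, G)
  "ATTAGTTTCA" → prefix "ATT" already present; 7 new (A, G, T, T, T, C, A)
  "ATTTGGTTCA" → prefix "ATTTGGTTCA" already present; 0 new (none)
  "ATTTAGCTTG" → prefix "ATTTAGCTT" already present; 1 new (G)
  "ATTTAGA" → prefix "ATTTAG" already present; 1 new (A)
  "ATTAATAG" → prefix "ATTA" already present; 4 new (A, T, A, G)
  "ATTAATAGGA" → prefix "ATTAATAG" already present; 2 new (G, A)
  "ATTAGTTTCGG" → prefix "ATTAGTTTC" already present; 2 new (G, G)
  "ATTTAGCTTCG" → prefix "ATTTAGCTTC" already present; 1 new (G)
Total nodes = 10 + 7 + 2 + 4 + 1 + 9 + 7 + 0 + 1 + 1 + 4 + 2 + 2 + 1 = 51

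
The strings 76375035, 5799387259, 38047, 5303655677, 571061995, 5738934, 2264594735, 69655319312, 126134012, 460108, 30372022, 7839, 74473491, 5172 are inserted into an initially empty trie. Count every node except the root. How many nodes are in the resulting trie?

100

Insert word by word; a character creates a node only if that edge doesn't already exist:
  "76375035" → 8 new (7, 6, 3, 7, 5, 0, 3, 5)
  "5799387259" → 10 new (5, 7, 9, 9, 3, 8, 7, 2, 5, 9)
  "38047" → 5 new (3, 8, 0, 4, 7)
  "5303655677" → prefix "5" already present; 9 new (3, 0, 3, 6, 5, 5, 6, 7, 7)
  "571061995" → prefix "57" already present; 7 new (1, 0, 6, 1, 9, 9, 5)
  "5738934" → prefix "57" already present; 5 new (3, 8, 9, 3, 4)
  "2264594735" → 10 new (2, 2, 6, 4, 5, 9, 4, 7, 3, 5)
  "69655319312" → 11 new (6, 9, 6, 5, 5, 3, 1, 9, 3, 1, 2)
  "126134012" → 9 new (1, 2, 6, 1, 3, 4, 0, 1, 2)
  "460108" → 6 new (4, 6, 0, 1, 0, 8)
  "30372022" → prefix "3" already present; 7 new (0, 3, 7, 2, 0, 2, 2)
  "7839" → prefix "7" already present; 3 new (8, 3, 9)
  "74473491" → prefix "7" already present; 7 new (4, 4, 7, 3, 4, 9, 1)
  "5172" → prefix "5" already present; 3 new (1, 7, 2)
Total nodes = 8 + 10 + 5 + 9 + 7 + 5 + 10 + 11 + 9 + 6 + 7 + 3 + 7 + 3 = 100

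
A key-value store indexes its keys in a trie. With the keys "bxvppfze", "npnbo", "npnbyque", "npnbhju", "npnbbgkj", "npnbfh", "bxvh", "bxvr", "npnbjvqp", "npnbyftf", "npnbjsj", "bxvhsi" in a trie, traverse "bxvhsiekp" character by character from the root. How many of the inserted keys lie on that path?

2

Traverse "bxvhsiekp" character by character; count nodes along the way that are marked as word ends.
Prefixes of the query that are stored words: "bxvh", "bxvhsi"
Count: 2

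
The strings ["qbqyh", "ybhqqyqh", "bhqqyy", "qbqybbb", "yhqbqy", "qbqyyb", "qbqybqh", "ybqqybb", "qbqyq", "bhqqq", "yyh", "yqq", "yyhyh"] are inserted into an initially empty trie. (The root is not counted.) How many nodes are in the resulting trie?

44

For each word, the new-node count is its length minus the longest prefix already in the trie:
  "qbqyh" → 5 new (q, b, q, y, h)
  "ybhqqyqh" → 8 new (y, b, h, q, q, y, q, h)
  "bhqqyy" → 6 new (b, h, q, q, y, y)
  "qbqybbb" → prefix "qbqy" already present; 3 new (b, b, b)
  "yhqbqy" → prefix "y" already present; 5 new (h, q, b, q, y)
  "qbqyyb" → prefix "qbqy" already present; 2 new (y, b)
  "qbqybqh" → prefix "qbqyb" already present; 2 new (q, h)
  "ybqqybb" → prefix "yb" already present; 5 new (q, q, y, b, b)
  "qbqyq" → prefix "qbqy" already present; 1 new (q)
  "bhqqq" → prefix "bhqq" already present; 1 new (q)
  "yyh" → prefix "y" already present; 2 new (y, h)
  "yqq" → prefix "y" already present; 2 new (q, q)
  "yyhyh" → prefix "yyh" already present; 2 new (y, h)
Total nodes = 5 + 8 + 6 + 3 + 5 + 2 + 2 + 5 + 1 + 1 + 2 + 2 + 2 = 44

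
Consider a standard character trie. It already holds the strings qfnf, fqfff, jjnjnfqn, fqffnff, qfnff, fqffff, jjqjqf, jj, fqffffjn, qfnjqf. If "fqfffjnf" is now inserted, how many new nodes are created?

3

The longest prefix of "fqfffjnf" already in the trie is "fqfff" (length 5).
New nodes needed: |"fqfffjnf"| − 5 = 8 − 5 = 3.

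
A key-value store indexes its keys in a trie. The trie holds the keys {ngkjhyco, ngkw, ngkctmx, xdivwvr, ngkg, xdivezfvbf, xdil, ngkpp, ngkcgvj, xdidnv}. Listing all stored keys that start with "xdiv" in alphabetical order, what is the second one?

xdivwvr

Filter for "xdiv…" and sort: "xdivezfvbf", "xdivwvr"
The 2nd is xdivwvr.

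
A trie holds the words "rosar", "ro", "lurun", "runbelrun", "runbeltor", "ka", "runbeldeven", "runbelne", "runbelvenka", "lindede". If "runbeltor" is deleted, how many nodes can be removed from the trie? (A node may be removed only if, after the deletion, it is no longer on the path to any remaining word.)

3

Walk "runbeltor" from the leaf back toward the root, removing each node that no remaining word uses.
The suffix "tor" (3 nodes) is used only by "runbeltor"; the node for "runbel" still has the child "r", so pruning stops there.
Nodes removed: 3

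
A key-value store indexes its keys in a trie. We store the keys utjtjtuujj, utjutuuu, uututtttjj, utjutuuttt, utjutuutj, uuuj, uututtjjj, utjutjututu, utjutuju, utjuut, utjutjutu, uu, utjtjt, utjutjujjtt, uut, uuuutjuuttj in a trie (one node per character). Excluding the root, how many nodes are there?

Insert word by word; a character creates a node only if that edge doesn't already exist:
  "utjtjtuujj" → 10 new (u, t, j, t, j, t, u, u, j, j)
  "utjutuuu" → prefix "utj" already present; 5 new (u, t, u, u, u)
  "uututtttjj" → prefix "u" already present; 9 new (u, t, u, t, t, t, t, j, j)
  "utjutuuttt" → prefix "utjutuu" already present; 3 new (t, t, t)
  "utjutuutj" → prefix "utjutuut" already present; 1 new (j)
  "uuuj" → prefix "uu" already present; 2 new (u, j)
  "uututtjjj" → prefix "uututt" already present; 3 new (j, j, j)
  "utjutjututu" → prefix "utjut" already present; 6 new (j, u, t, u, t, u)
  "utjutuju" → prefix "utjutu" already present; 2 new (j, u)
  "utjuut" → prefix "utju" already present; 2 new (u, t)
  "utjutjutu" → prefix "utjutjutu" already present; 0 new (none)
  "uu" → prefix "uu" already present; 0 new (none)
  "utjtjt" → prefix "utjtjt" already present; 0 new (none)
  "utjutjujjtt" → prefix "utjutju" already present; 4 new (j, j, t, t)
  "uut" → prefix "uut" already present; 0 new (none)
  "uuuutjuuttj" → prefix "uuu" already present; 8 new (u, t, j, u, u, t, t, j)
Total nodes = 10 + 5 + 9 + 3 + 1 + 2 + 3 + 6 + 2 + 2 + 0 + 0 + 0 + 4 + 0 + 8 = 55

55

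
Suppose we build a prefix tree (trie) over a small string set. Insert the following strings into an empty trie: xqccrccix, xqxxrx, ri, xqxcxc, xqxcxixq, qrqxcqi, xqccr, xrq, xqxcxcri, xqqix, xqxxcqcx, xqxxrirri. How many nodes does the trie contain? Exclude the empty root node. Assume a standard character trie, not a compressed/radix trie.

43

Insert word by word; a character creates a node only if that edge doesn't already exist:
  "xqccrccix" → 9 new (x, q, c, c, r, c, c, i, x)
  "xqxxrx" → prefix "xq" already present; 4 new (x, x, r, x)
  "ri" → 2 new (r, i)
  "xqxcxc" → prefix "xqx" already present; 3 new (c, x, c)
  "xqxcxixq" → prefix "xqxcx" already present; 3 new (i, x, q)
  "qrqxcqi" → 7 new (q, r, q, x, c, q, i)
  "xqccr" → prefix "xqccr" already present; 0 new (none)
  "xrq" → prefix "x" already present; 2 new (r, q)
  "xqxcxcri" → prefix "xqxcxc" already present; 2 new (r, i)
  "xqqix" → prefix "xq" already present; 3 new (q, i, x)
  "xqxxcqcx" → prefix "xqxx" already present; 4 new (c, q, c, x)
  "xqxxrirri" → prefix "xqxxr" already present; 4 new (i, r, r, i)
Total nodes = 9 + 4 + 2 + 3 + 3 + 7 + 0 + 2 + 2 + 3 + 4 + 4 = 43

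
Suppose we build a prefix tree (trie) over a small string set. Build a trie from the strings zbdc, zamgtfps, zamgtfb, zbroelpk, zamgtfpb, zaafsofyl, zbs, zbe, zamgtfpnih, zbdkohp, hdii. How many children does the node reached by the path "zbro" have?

1

Walk "zbro" from the root, arriving at one node.
Distinct next characters after "zbro": e.
That node has 1 child edge.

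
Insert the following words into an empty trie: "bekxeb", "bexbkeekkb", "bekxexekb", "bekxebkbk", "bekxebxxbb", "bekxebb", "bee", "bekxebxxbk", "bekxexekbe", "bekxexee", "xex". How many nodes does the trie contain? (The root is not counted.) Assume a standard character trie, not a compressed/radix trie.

33

Trie structure (* marks end of a word):
(root)
├─ b
│  └─ e
│     ├─ e *
│     ├─ k
│     │  └─ x
│     │     └─ e
│     │        ├─ b *
│     │        │  ├─ b *
│     │        │  ├─ k
│     │        │  │  └─ b
│     │        │  │     └─ k *
│     │        │  └─ x
│     │        │     └─ x
│     │        │        └─ b
│     │        │           ├─ b *
│     │        │           └─ k *
│     │        └─ x
│     │           └─ e
│     │              ├─ e *
│     │              └─ k
│     │                 └─ b *
│     │                    └─ e *
│     └─ x
│        └─ b
│           └─ k
│              └─ e
│                 └─ e
│                    └─ k
│                       └─ k
│                          └─ b *
└─ x
   └─ e
      └─ x *
Counting every labelled node above: 33.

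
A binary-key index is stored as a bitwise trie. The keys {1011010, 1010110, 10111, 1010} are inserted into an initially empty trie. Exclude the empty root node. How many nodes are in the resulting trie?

12

Trie structure (* marks end of a word):
(root)
└─ 1
   └─ 0
      └─ 1
         ├─ 0 *
         │  └─ 1
         │     └─ 1
         │        └─ 0 *
         └─ 1
            ├─ 0
            │  └─ 1
            │     └─ 0 *
            └─ 1 *
Counting every labelled node above: 12.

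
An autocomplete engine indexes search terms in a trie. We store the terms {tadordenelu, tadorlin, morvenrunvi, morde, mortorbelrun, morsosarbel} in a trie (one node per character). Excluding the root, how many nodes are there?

44

Trace insertions, counting only characters that open a new branch:
  "tadordenelu" → 11 new (t, a, d, o, r, d, e, n, e, l, u)
  "tadorlin" → prefix "tador" already present; 3 new (l, i, n)
  "morvenrunvi" → 11 new (m, o, r, v, e, n, r, u, n, v, i)
  "morde" → prefix "mor" already present; 2 new (d, e)
  "mortorbelrun" → prefix "mor" already present; 9 new (t, o, r, b, e, l, r, u, n)
  "morsosarbel" → prefix "mor" already present; 8 new (s, o, s, a, r, b, e, l)
Total nodes = 11 + 3 + 11 + 2 + 9 + 8 = 44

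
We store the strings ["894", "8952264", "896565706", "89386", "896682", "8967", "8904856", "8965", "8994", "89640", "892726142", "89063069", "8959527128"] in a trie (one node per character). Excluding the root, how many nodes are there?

Count nodes per top-level branch (shared prefixes stored once):
  '8'-branch (8904856, 89063069, 892726142, 89386, 894, 8952264, 8959527128, 89640, 8965, 896565706, 896682, 8967, 8994): 50 nodes
Sum: 50

50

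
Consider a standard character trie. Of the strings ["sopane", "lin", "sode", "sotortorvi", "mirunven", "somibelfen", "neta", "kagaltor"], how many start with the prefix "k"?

1

Walk to "k"; the words in its subtree are exactly those with that prefix.
Matches: "kagaltor"
Count: 1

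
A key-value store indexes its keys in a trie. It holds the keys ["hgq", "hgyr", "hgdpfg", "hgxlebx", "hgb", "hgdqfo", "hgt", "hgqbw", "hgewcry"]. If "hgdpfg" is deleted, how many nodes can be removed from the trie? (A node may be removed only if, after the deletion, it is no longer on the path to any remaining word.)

A node on "hgdpfg"'s path can go only if nothing else ends at it or branches off below it.
The suffix "pfg" (3 nodes) is used only by "hgdpfg"; the node for "hgd" still has the child "q", so pruning stops there.
Nodes removed: 3

3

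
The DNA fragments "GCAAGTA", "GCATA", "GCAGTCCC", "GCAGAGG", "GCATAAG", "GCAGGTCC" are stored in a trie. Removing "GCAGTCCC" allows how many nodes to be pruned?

4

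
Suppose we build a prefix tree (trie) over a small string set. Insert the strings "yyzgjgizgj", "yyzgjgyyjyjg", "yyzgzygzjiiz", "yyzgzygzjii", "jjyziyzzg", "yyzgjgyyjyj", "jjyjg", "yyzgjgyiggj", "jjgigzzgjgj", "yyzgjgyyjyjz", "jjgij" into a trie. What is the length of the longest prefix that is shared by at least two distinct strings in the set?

11

The deepest shared node is where two words last agree before diverging.
"yyzgjgyyjyj" and "yyzgjgyyjyjg" agree on "yyzgjgyyjyj" (11 characters) before diverging; nothing deeper is shared.
Longest shared-prefix length: 11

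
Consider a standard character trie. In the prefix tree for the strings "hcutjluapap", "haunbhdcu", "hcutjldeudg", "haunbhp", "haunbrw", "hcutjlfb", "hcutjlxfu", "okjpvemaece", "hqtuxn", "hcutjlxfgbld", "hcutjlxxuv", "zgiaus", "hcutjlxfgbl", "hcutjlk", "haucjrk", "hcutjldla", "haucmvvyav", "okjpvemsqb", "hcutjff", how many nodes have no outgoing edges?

A leaf is a node with no children — equivalently, the end of a word that is not a proper prefix of any other stored word.
Those words: "haucjrk", "haucmvvyav", "haunbhdcu", "haunbhp", "haunbrw", "hcutjff", "hcutjldeudg", "hcutjldla", "hcutjlfb", "hcutjlk", "hcutjluapap", "hcutjlxfgbld", "hcutjlxfu", "hcutjlxxuv", "hqtuxn", "okjpvemaece", "okjpvemsqb", "zgiaus"
Leaf count: 18

18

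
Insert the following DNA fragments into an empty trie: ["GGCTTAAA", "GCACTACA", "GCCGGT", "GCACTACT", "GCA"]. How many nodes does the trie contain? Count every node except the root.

20

Count nodes per top-level branch (shared prefixes stored once):
  'G'-branch (GCA, GCACTACA, GCACTACT, GCCGGT, GGCTTAAA): 20 nodes
Sum: 20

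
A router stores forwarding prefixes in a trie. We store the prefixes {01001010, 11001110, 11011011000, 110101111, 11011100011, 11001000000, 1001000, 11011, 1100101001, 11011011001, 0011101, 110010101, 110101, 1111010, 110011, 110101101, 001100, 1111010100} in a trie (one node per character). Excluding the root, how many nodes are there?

71

Trace insertions, counting only characters that open a new branch:
  "01001010" → 8 new (0, 1, 0, 0, 1, 0, 1, 0)
  "11001110" → 8 new (1, 1, 0, 0, 1, 1, 1, 0)
  "11011011000" → prefix "110" already present; 8 new (1, 1, 0, 1, 1, 0, 0, 0)
  "110101111" → prefix "1101" already present; 5 new (0, 1, 1, 1, 1)
  "11011100011" → prefix "11011" already present; 6 new (1, 0, 0, 0, 1, 1)
  "11001000000" → prefix "11001" already present; 6 new (0, 0, 0, 0, 0, 0)
  "1001000" → prefix "1" already present; 6 new (0, 0, 1, 0, 0, 0)
  "11011" → prefix "11011" already present; 0 new (none)
  "1100101001" → prefix "110010" already present; 4 new (1, 0, 0, 1)
  "11011011001" → prefix "1101101100" already present; 1 new (1)
  "0011101" → prefix "0" already present; 6 new (0, 1, 1, 1, 0, 1)
  "110010101" → prefix "11001010" already present; 1 new (1)
  "110101" → prefix "110101" already present; 0 new (none)
  "1111010" → prefix "11" already present; 5 new (1, 1, 0, 1, 0)
  "110011" → prefix "110011" already present; 0 new (none)
  "110101101" → prefix "1101011" already present; 2 new (0, 1)
  "001100" → prefix "0011" already present; 2 new (0, 0)
  "1111010100" → prefix "1111010" already present; 3 new (1, 0, 0)
Total nodes = 8 + 8 + 8 + 5 + 6 + 6 + 6 + 0 + 4 + 1 + 6 + 1 + 0 + 5 + 0 + 2 + 2 + 3 = 71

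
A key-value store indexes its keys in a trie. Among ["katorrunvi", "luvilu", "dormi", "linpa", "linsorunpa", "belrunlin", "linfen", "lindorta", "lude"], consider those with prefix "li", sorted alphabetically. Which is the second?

Filter for "li…" and sort: "lindorta", "linfen", "linpa", "linsorunpa"
The 2nd is linfen.

linfen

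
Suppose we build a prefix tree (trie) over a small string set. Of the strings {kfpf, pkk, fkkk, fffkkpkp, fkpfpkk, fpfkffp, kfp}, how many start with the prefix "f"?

Traverse to the node for "f", then collect every word in that subtree.
Matches: "fffkkpkp", "fkkk", "fkpfpkk", "fpfkffp"
Count: 4

4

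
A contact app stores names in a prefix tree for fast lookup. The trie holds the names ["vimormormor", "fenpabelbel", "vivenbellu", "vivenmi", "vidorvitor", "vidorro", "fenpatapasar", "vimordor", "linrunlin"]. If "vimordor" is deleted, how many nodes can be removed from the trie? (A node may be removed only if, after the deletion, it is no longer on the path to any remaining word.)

3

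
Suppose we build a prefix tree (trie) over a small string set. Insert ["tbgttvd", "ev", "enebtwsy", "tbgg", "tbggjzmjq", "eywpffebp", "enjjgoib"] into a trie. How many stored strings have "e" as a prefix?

4

Filter for entries beginning with "e":
Matches: "enebtwsy", "enjjgoib", "ev", "eywpffebp"
Count: 4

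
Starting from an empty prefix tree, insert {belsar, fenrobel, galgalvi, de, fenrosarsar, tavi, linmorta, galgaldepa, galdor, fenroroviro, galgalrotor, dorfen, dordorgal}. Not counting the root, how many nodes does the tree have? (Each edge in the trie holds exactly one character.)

71

Count nodes per top-level branch (shared prefixes stored once):
  'b'-branch (belsar): 6 nodes
  'd'-branch (de, dordorgal, dorfen): 13 nodes
  'f'-branch (fenrobel, fenroroviro, fenrosarsar): 20 nodes
  'g'-branch (galdor, galgaldepa, galgalrotor, galgalvi): 20 nodes
  'l'-branch (linmorta): 8 nodes
  't'-branch (tavi): 4 nodes
Sum: 71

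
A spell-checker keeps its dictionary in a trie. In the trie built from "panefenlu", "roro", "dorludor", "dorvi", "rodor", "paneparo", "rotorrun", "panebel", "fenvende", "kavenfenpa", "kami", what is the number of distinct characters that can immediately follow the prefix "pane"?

3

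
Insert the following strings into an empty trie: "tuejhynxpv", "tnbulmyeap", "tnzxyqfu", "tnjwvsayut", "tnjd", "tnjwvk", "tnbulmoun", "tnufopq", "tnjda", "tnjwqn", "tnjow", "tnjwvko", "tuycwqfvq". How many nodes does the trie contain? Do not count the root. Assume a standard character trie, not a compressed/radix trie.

For each word, the new-node count is its length minus the longest prefix already in the trie:
  "tuejhynxpv" → 10 new (t, u, e, j, h, y, n, x, p, v)
  "tnbulmyeap" → prefix "t" already present; 9 new (n, b, u, l, m, y, e, a, p)
  "tnzxyqfu" → prefix "tn" already present; 6 new (z, x, y, q, f, u)
  "tnjwvsayut" → prefix "tn" already present; 8 new (j, w, v, s, a, y, u, t)
  "tnjd" → prefix "tnj" already present; 1 new (d)
  "tnjwvk" → prefix "tnjwv" already present; 1 new (k)
  "tnbulmoun" → prefix "tnbulm" already present; 3 new (o, u, n)
  "tnufopq" → prefix "tn" already present; 5 new (u, f, o, p, q)
  "tnjda" → prefix "tnjd" already present; 1 new (a)
  "tnjwqn" → prefix "tnjw" already present; 2 new (q, n)
  "tnjow" → prefix "tnj" already present; 2 new (o, w)
  "tnjwvko" → prefix "tnjwvk" already present; 1 new (o)
  "tuycwqfvq" → prefix "tu" already present; 7 new (y, c, w, q, f, v, q)
Total nodes = 10 + 9 + 6 + 8 + 1 + 1 + 3 + 5 + 1 + 2 + 2 + 1 + 7 = 56

56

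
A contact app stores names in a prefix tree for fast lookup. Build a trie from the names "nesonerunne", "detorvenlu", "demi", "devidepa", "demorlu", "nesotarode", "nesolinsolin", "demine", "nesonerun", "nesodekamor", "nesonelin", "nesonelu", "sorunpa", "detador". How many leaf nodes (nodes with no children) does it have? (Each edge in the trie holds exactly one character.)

12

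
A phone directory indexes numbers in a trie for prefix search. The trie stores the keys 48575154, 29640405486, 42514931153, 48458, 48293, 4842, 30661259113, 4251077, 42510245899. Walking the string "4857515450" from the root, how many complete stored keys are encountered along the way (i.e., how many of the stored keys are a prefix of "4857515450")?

Check each prefix of "4857515450" against the stored set — each match is an end-marker on the path.
Prefixes of the query that are stored words: "48575154"
Count: 1

1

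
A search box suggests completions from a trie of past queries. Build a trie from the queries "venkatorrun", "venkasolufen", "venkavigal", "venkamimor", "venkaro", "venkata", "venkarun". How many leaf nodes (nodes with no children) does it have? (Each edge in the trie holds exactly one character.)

7

Leaves are exactly the stored words that no other stored word extends.
Those words: "venkamimor", "venkaro", "venkarun", "venkasolufen", "venkata", "venkatorrun", "venkavigal"
Leaf count: 7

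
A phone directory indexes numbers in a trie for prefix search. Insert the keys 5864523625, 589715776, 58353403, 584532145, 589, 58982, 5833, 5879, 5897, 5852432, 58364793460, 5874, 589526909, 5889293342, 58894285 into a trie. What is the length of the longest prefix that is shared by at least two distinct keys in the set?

Equivalently: take the maximum, over all pairs, of their longest common prefix length.
e.g. "5889293342" and "58894285" share the prefix "5889" of length 4; no pair shares a longer one.
Longest shared-prefix length: 4

4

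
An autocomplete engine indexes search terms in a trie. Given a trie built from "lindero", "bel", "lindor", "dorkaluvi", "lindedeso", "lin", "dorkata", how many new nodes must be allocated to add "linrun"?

"lin" is already a path in the trie; the remaining "run" must be added.
New nodes needed: |"linrun"| − 3 = 6 − 3 = 3.

3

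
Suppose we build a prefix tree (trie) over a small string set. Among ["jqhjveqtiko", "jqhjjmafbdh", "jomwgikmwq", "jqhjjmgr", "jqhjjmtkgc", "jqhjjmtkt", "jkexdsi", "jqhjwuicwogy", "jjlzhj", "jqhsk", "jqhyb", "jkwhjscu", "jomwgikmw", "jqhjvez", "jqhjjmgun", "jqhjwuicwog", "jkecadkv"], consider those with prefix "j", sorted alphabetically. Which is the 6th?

jomwgikmwq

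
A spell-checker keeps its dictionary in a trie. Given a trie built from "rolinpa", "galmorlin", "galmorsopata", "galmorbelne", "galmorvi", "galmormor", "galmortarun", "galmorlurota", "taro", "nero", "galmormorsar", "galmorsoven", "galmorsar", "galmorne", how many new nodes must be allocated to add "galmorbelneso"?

2

The longest prefix of "galmorbelneso" already in the trie is "galmorbelne" (length 11).
New nodes needed: |"galmorbelneso"| − 11 = 13 − 11 = 2.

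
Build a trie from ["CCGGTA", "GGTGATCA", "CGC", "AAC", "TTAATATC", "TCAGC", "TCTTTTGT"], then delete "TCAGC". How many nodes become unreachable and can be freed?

After clearing the end-marker at "TCAGC", prune upward until reaching a node still needed by another word.
The suffix "AGC" (3 nodes) is used only by "TCAGC"; the node for "TC" still has the child "T", so pruning stops there.
Nodes removed: 3

3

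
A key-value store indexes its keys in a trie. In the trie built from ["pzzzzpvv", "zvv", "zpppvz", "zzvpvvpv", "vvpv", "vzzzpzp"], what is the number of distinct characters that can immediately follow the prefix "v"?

Follow the path "v" to its node, then look at its outgoing edges.
Characters that immediately follow "v" among the stored strings: {v, z}.
That node has 2 child edges.

2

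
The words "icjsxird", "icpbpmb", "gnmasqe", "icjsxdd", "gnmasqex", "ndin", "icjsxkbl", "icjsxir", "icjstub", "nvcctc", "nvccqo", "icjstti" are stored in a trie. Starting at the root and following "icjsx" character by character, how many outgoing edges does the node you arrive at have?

3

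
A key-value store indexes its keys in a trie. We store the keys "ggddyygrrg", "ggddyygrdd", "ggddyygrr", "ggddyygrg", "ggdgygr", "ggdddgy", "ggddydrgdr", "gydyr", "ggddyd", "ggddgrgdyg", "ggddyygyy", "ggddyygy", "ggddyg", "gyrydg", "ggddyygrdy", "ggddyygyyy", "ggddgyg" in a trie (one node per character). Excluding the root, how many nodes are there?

For each word, the new-node count is its length minus the longest prefix already in the trie:
  "ggddyygrrg" → 10 new (g, g, d, d, y, y, g, r, r, g)
  "ggddyygrdd" → prefix "ggddyygr" already present; 2 new (d, d)
  "ggddyygrr" → prefix "ggddyygrr" already present; 0 new (none)
  "ggddyygrg" → prefix "ggddyygr" already present; 1 new (g)
  "ggdgygr" → prefix "ggd" already present; 4 new (g, y, g, r)
  "ggdddgy" → prefix "ggdd" already present; 3 new (d, g, y)
  "ggddydrgdr" → prefix "ggddy" already present; 5 new (d, r, g, d, r)
  "gydyr" → prefix "g" already present; 4 new (y, d, y, r)
  "ggddyd" → prefix "ggddyd" already present; 0 new (none)
  "ggddgrgdyg" → prefix "ggdd" already present; 6 new (g, r, g, d, y, g)
  "ggddyygyy" → prefix "ggddyyg" already present; 2 new (y, y)
  "ggddyygy" → prefix "ggddyygy" already present; 0 new (none)
  "ggddyg" → prefix "ggddy" already present; 1 new (g)
  "gyrydg" → prefix "gy" already present; 4 new (r, y, d, g)
  "ggddyygrdy" → prefix "ggddyygrd" already present; 1 new (y)
  "ggddyygyyy" → prefix "ggddyygyy" already present; 1 new (y)
  "ggddgyg" → prefix "ggddg" already present; 2 new (y, g)
Total nodes = 10 + 2 + 0 + 1 + 4 + 3 + 5 + 4 + 0 + 6 + 2 + 0 + 1 + 4 + 1 + 1 + 2 = 46

46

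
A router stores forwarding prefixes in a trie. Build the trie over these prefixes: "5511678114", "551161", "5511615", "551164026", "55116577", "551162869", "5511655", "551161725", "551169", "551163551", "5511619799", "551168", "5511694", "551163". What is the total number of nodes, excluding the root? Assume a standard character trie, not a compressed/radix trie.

For each word, the new-node count is its length minus the longest prefix already in the trie:
  "5511678114" → 10 new (5, 5, 1, 1, 6, 7, 8, 1, 1, 4)
  "551161" → prefix "55116" already present; 1 new (1)
  "5511615" → prefix "551161" already present; 1 new (5)
  "551164026" → prefix "55116" already present; 4 new (4, 0, 2, 6)
  "55116577" → prefix "55116" already present; 3 new (5, 7, 7)
  "551162869" → prefix "55116" already present; 4 new (2, 8, 6, 9)
  "5511655" → prefix "551165" already present; 1 new (5)
  "551161725" → prefix "551161" already present; 3 new (7, 2, 5)
  "551169" → prefix "55116" already present; 1 new (9)
  "551163551" → prefix "55116" already present; 4 new (3, 5, 5, 1)
  "5511619799" → prefix "551161" already present; 4 new (9, 7, 9, 9)
  "551168" → prefix "55116" already present; 1 new (8)
  "5511694" → prefix "551169" already present; 1 new (4)
  "551163" → prefix "551163" already present; 0 new (none)
Total nodes = 10 + 1 + 1 + 4 + 3 + 4 + 1 + 3 + 1 + 4 + 4 + 1 + 1 + 0 = 38

38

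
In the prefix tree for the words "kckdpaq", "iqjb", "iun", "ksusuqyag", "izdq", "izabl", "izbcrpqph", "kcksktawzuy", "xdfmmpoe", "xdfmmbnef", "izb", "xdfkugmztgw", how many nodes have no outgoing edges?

11

A leaf is a node with no children — equivalently, the end of a word that is not a proper prefix of any other stored word.
Those words: "iqjb", "iun", "izabl", "izbcrpqph", "izdq", "kckdpaq", "kcksktawzuy", "ksusuqyag", "xdfkugmztgw", "xdfmmbnef", "xdfmmpoe"
Leaf count: 11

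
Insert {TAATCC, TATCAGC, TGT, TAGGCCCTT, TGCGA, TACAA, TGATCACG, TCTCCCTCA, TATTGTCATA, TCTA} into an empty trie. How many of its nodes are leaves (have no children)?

10

Leaves are exactly the stored words that no other stored word extends.
Those words: "TAATCC", "TACAA", "TAGGCCCTT", "TATCAGC", "TATTGTCATA", "TCTA", "TCTCCCTCA", "TGATCACG", "TGCGA", "TGT"
Leaf count: 10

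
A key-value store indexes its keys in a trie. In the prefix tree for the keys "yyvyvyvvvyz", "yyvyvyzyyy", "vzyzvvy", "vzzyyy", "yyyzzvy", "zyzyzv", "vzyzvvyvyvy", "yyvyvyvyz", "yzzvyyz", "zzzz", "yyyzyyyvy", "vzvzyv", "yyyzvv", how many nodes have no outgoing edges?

12

Leaves are exactly the stored words that no other stored word extends.
Those words: "vzvzyv", "vzyzvvyvyvy", "vzzyyy", "yyvyvyvvvyz", "yyvyvyvyz", "yyvyvyzyyy", "yyyzvv", "yyyzyyyvy", "yyyzzvy", "yzzvyyz", "zyzyzv", "zzzz"
Leaf count: 12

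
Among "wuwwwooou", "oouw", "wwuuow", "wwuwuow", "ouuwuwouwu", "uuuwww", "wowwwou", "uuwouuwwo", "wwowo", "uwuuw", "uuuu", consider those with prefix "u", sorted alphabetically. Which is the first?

uuuu

Words with prefix "u", in lexicographic order: "uuuu", "uuuwww", "uuwouuwwo", "uwuuw"
The 1st is uuuu.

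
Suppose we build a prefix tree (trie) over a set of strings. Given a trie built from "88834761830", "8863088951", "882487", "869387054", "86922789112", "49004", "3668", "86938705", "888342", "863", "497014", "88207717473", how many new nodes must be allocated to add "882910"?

3

"882" is already a path in the trie; the remaining "910" must be added.
So 6 − 3 = 3 new nodes.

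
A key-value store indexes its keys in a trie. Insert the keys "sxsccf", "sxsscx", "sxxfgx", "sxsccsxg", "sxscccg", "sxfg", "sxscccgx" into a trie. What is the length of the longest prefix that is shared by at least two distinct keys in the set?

The deepest shared node is where two words last agree before diverging.
"sxscccg" and "sxscccgx" agree on "sxscccg" (7 characters) before diverging; nothing deeper is shared.
Longest shared-prefix length: 7

7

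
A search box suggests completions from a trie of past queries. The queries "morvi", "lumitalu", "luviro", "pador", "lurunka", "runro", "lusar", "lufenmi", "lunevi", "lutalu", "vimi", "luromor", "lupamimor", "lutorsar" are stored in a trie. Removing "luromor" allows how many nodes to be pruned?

4

Walk "luromor" from the leaf back toward the root, removing each node that no remaining word uses.
The suffix "omor" (4 nodes) is used only by "luromor"; the node for "lur" still has the child "u", so pruning stops there.
Nodes removed: 4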